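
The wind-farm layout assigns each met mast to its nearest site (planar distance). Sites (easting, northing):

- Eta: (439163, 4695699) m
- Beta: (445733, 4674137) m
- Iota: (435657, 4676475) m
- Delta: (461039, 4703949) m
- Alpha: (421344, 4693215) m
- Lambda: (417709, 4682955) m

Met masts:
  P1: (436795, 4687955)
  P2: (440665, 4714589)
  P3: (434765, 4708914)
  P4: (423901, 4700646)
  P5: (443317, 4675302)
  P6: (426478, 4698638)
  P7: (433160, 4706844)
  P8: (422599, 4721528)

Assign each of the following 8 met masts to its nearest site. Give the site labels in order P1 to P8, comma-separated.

P1 → Eta (d²=65576960.00)
P2 → Eta (d²=359088104.00)
P3 → Eta (d²=193978629.00)
P4 → Alpha (d²=61758010.00)
P5 → Beta (d²=7194281.00)
P6 → Alpha (d²=55766885.00)
P7 → Eta (d²=160247034.00)
P8 → Alpha (d²=803200994.00)

Eta, Eta, Eta, Alpha, Beta, Alpha, Eta, Alpha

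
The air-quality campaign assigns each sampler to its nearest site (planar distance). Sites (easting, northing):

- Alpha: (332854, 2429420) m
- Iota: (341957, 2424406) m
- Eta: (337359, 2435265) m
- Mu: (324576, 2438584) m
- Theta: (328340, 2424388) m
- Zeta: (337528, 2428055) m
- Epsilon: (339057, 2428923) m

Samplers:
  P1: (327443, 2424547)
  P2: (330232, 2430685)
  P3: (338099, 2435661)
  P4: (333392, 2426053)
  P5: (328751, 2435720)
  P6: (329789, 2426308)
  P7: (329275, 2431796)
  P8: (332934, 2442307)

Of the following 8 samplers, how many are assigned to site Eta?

P1 → Theta
P2 → Alpha
P3 → Eta
P4 → Alpha
P5 → Mu
P6 → Theta
P7 → Alpha
P8 → Eta
2 of the 8 go to Eta.

2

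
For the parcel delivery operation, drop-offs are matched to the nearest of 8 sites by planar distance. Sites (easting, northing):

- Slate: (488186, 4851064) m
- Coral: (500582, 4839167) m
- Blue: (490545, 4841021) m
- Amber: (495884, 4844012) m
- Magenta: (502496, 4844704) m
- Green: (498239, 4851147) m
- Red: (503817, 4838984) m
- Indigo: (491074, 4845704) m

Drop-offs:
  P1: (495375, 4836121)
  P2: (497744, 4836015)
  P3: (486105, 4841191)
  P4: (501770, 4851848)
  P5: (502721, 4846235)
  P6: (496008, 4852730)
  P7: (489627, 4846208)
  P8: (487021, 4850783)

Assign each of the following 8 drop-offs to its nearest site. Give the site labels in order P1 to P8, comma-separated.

Coral, Coral, Blue, Green, Magenta, Green, Indigo, Slate

P1 → Coral (d²=36390965.00)
P2 → Coral (d²=17989348.00)
P3 → Blue (d²=19742500.00)
P4 → Green (d²=12959362.00)
P5 → Magenta (d²=2394586.00)
P6 → Green (d²=7483250.00)
P7 → Indigo (d²=2347825.00)
P8 → Slate (d²=1436186.00)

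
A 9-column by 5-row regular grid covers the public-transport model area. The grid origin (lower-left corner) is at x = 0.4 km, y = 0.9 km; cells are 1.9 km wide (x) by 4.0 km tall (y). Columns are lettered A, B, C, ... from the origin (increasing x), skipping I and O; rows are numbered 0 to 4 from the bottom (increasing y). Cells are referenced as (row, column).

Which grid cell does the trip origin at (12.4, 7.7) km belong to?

Column index: ⌊(12.4 − 0.4) / 1.9⌋ = ⌊6.316⌋ = 6 → column G
Row offset from origin: ⌊(7.7 − 0.9) / 4.0⌋ = ⌊1.700⌋ = 1 → row 1

(1, G)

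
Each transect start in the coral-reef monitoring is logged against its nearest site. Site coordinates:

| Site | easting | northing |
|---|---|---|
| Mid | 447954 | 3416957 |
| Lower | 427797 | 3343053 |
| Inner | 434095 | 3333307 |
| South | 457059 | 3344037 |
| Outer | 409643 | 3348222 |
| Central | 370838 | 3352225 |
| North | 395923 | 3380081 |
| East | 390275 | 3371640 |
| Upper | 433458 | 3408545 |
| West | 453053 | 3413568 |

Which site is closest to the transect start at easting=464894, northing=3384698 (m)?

West

Squared distances to each site:
Mid: 1327606681.000; Lower: 3110493434.000; Inner: 3589613282.000; South: 1714704146.000; Outer: 4383171577.000; Central: 9901026865.000; North: 4778315530.000; East: 5738506525.000; Upper: 1556901505.000; West: 973686181.000.
Minimum at West.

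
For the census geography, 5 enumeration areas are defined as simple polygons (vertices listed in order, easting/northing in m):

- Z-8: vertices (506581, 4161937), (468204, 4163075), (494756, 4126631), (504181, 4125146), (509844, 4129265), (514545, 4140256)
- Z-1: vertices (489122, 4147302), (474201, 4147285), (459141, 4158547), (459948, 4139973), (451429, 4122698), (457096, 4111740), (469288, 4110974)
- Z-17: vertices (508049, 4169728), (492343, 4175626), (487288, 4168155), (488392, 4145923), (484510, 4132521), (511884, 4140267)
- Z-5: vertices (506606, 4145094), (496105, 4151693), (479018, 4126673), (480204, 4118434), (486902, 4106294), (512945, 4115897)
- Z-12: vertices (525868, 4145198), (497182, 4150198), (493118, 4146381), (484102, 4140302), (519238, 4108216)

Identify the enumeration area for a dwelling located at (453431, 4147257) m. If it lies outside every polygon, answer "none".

none

Cast a ray rightward from (453431, 4147257). For each polygon, the edges (by vertex number in listed order) whose endpoints lie on opposite sides of northing = 4147257, where each meets that height, and whether that is right or left of the point:
Z-8: 2–3 at easting≈479728.5 (right), 6–1 at easting≈511973.3 (right) → 2 crossings.
Z-1: 3–4 at easting≈459631.5 (right), 7–1 at easting≈489097.4 (right) → 2 crossings.
Z-17: 3–4 at easting≈488325.8 (right), 6–1 at easting≈510974.1 (right) → 2 crossings.
Z-5: 1–2 at easting≈503164.0 (right), 2–3 at easting≈493075.5 (right) → 2 crossings.
Z-12: 1–2 at easting≈514055.1 (right), 2–3 at easting≈494050.7 (right) → 2 crossings.
All counts are even, so the point lies outside every listed polygon.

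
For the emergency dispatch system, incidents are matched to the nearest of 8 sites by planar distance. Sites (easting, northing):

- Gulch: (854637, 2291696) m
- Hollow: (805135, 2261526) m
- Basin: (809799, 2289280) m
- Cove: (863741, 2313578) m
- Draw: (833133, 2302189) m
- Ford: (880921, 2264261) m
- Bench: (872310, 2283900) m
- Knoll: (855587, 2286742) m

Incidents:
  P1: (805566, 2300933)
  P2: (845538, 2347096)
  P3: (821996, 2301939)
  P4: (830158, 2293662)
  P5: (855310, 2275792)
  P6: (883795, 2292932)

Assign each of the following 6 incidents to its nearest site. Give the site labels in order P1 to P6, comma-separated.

P1 → Basin (d²=153710698.00)
P2 → Cove (d²=1454805533.00)
P3 → Draw (d²=124095269.00)
P4 → Draw (d²=81560354.00)
P5 → Knoll (d²=119979229.00)
P6 → Bench (d²=213482249.00)

Basin, Cove, Draw, Draw, Knoll, Bench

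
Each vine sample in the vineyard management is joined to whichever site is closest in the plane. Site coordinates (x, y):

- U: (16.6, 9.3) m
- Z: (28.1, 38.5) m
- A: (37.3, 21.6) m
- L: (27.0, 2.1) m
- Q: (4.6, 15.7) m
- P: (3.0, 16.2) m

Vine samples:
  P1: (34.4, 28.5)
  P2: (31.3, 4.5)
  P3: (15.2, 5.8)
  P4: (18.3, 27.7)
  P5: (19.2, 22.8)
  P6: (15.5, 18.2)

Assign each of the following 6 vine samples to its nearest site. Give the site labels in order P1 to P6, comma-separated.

P1 → A (d²=56.02)
P2 → L (d²=24.25)
P3 → U (d²=14.21)
P4 → Z (d²=212.68)
P5 → U (d²=189.01)
P6 → U (d²=80.42)

A, L, U, Z, U, U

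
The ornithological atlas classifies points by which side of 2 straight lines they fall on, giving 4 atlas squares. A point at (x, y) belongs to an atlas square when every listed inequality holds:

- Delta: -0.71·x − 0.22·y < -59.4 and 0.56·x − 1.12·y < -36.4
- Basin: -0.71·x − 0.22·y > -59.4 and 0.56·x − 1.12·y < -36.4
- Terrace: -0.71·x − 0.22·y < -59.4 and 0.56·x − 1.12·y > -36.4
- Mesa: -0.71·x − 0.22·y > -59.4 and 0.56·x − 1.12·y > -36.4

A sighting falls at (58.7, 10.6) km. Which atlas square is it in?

Mesa

-0.71·58.7 − 0.22·10.6 = -44.009, which is > -59.4
0.56·58.7 − 1.12·10.6 = 21.000, which is > -36.4
This sign pattern matches Mesa.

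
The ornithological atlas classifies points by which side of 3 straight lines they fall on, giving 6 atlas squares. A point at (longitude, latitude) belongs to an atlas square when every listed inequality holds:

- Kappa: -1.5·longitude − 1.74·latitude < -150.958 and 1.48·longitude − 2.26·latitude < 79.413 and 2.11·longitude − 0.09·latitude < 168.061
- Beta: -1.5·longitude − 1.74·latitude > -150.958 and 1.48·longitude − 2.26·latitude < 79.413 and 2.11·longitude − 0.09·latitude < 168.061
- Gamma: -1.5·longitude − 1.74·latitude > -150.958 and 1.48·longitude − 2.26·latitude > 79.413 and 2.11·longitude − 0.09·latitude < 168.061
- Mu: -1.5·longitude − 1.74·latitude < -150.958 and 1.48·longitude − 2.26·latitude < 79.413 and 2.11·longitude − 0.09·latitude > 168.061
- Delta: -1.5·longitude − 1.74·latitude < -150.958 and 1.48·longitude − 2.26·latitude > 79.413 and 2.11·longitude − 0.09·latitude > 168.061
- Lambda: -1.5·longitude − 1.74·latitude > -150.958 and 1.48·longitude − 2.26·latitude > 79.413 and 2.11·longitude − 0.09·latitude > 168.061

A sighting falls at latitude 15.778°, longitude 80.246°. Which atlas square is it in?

Gamma

-1.5·80.246 − 1.74·15.778 = -147.823, which is > -150.958
1.48·80.246 − 2.26·15.778 = 83.106, which is > 79.413
2.11·80.246 − 0.09·15.778 = 167.899, which is < 168.061
This sign pattern matches Gamma.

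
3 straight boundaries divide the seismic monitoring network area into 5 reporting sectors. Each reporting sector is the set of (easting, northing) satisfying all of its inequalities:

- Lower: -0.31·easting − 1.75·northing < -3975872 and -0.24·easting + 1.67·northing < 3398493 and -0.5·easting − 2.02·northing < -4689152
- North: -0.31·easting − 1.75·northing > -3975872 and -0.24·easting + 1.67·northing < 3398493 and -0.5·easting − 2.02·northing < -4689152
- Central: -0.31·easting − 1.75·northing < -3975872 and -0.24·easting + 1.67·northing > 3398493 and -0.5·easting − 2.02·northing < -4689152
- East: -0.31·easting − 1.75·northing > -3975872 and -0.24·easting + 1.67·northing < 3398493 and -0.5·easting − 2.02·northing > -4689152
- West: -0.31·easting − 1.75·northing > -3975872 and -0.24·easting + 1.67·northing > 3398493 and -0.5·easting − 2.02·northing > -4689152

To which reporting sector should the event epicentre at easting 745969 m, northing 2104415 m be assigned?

-0.31·745969 − 1.75·2104415 = -3913976.640, which is > -3975872
-0.24·745969 + 1.67·2104415 = 3335340.490, which is < 3398493
-0.5·745969 − 2.02·2104415 = -4623902.800, which is > -4689152
This sign pattern matches East.

East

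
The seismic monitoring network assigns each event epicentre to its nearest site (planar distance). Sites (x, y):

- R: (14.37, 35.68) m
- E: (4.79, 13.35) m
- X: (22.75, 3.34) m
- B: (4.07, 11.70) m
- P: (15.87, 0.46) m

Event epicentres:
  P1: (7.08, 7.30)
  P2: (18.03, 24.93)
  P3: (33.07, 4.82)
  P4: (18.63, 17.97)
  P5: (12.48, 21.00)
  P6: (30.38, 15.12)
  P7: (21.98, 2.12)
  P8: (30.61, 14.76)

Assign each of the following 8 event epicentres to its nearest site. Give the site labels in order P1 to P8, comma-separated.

B, R, X, E, E, X, X, X

P1 → B (d²=28.42)
P2 → R (d²=128.96)
P3 → X (d²=108.69)
P4 → E (d²=212.89)
P5 → E (d²=117.66)
P6 → X (d²=196.99)
P7 → X (d²=2.08)
P8 → X (d²=192.20)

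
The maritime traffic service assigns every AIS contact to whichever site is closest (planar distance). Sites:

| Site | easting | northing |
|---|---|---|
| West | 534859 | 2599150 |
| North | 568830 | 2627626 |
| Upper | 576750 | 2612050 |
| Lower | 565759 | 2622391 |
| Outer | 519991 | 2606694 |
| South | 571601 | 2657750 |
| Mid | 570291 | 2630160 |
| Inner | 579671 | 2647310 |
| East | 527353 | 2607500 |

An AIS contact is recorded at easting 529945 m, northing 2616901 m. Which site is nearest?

East

Squared distances to each site:
West: 339245397.000; North: 1627068850.000; Upper: 2214240226.000; Lower: 1312782696.000; Outer: 203264965.000; South: 3403863137.000; Mid: 1803600797.000; Inner: 3397382357.000; East: 95097265.000.
Minimum at East.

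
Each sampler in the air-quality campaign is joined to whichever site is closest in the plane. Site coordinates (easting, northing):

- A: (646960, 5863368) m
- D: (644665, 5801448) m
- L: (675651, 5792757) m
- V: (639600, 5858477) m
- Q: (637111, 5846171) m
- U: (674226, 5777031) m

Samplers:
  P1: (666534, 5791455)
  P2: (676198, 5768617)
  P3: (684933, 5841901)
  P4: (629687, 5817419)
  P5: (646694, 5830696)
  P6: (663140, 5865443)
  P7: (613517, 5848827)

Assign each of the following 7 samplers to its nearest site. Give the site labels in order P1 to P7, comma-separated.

P1 → L (d²=84814893.00)
P2 → U (d²=74684180.00)
P3 → A (d²=1902780818.00)
P4 → D (d²=479413325.00)
P5 → Q (d²=331309514.00)
P6 → A (d²=266098025.00)
P7 → Q (d²=563731172.00)

L, U, A, D, Q, A, Q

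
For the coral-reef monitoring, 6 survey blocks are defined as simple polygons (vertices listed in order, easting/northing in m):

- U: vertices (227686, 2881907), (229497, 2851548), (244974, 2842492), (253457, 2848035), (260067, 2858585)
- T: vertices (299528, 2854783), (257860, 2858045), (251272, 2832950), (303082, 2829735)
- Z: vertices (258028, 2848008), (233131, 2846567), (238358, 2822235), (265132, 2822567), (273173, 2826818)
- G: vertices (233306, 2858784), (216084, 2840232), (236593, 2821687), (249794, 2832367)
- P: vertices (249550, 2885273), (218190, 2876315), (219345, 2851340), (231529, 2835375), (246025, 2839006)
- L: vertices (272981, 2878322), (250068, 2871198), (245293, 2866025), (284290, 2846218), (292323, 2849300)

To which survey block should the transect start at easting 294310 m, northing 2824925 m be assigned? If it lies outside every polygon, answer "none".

none

Cast a ray rightward from (294310, 2824925). For each polygon, the edges (by vertex number in listed order) whose endpoints lie on opposite sides of northing = 2824925, where each meets that height, and whether that is right or left of the point:
U: no edge straddles that height → 0 crossings.
T: no edge straddles that height → 0 crossings.
Z: 2–3 at easting≈237780.1 (left), 4–5 at easting≈269592.3 (left) → 0 crossings.
G: 2–3 at easting≈233012.1 (left), 3–4 at easting≈240595.3 (left) → 0 crossings.
P: no edge straddles that height → 0 crossings.
L: no edge straddles that height → 0 crossings.
All counts are even, so the point lies outside every listed polygon.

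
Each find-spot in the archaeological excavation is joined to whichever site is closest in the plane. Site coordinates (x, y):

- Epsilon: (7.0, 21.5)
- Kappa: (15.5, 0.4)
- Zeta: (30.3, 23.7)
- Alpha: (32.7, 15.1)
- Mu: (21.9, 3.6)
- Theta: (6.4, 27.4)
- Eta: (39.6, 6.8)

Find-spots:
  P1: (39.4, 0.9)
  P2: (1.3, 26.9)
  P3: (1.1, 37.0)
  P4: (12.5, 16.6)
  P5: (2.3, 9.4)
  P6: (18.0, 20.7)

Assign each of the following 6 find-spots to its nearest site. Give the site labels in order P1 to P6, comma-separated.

P1 → Eta (d²=34.85)
P2 → Theta (d²=26.26)
P3 → Theta (d²=120.25)
P4 → Epsilon (d²=54.26)
P5 → Epsilon (d²=168.50)
P6 → Epsilon (d²=121.64)

Eta, Theta, Theta, Epsilon, Epsilon, Epsilon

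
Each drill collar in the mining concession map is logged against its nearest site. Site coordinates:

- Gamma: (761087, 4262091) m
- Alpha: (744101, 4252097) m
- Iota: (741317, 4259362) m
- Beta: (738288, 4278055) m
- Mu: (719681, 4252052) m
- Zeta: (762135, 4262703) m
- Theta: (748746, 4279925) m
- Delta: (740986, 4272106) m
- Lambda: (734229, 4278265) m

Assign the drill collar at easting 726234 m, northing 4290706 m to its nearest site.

Lambda

Squared distances to each site:
Gamma: 2033549834.000; Alpha: 1809884570.000; Iota: 1209943225.000; Beta: 305346717.000; Mu: 1537073525.000; Zeta: 2073049810.000; Theta: 623020105.000; Delta: 563581504.000; Lambda: 218698506.000.
Minimum at Lambda.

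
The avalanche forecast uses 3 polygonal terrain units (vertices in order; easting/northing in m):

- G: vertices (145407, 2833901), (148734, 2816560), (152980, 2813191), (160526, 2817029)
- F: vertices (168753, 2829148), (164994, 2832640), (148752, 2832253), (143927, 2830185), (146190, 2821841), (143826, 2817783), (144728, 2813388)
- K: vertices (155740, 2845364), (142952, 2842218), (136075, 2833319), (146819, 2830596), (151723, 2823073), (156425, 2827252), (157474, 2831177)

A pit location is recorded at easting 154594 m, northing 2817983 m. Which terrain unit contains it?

G

Cast a ray rightward from (154594, 2817983). For each polygon, the edges (by vertex number in listed order) whose endpoints lie on opposite sides of northing = 2817983, where each meets that height, and whether that is right or left of the point:
G: 1–2 at easting≈148461.0 (left), 4–1 at easting≈159671.1 (right) → 1 crossing.
F: 5–6 at easting≈143942.5 (left), 7–1 at easting≈151732.8 (left) → 0 crossings.
K: no edge straddles that height → 0 crossings.
Only G has an odd count, so the point is inside G.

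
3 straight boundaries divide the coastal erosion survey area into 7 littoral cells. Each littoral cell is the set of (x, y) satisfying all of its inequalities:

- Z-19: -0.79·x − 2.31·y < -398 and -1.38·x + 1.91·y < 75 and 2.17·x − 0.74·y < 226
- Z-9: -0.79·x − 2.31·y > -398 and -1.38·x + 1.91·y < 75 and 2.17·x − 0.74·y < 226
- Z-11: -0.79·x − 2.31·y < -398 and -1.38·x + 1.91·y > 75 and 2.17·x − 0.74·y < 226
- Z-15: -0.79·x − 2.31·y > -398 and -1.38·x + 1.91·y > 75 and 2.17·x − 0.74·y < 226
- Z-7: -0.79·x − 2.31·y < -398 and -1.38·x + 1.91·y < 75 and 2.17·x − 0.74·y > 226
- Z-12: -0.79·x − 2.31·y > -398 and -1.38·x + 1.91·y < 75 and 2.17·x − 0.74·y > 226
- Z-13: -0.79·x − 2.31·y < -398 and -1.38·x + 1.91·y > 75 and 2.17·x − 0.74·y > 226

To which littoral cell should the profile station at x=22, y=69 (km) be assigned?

-0.79·22 − 2.31·69 = -176.770, which is > -398
-1.38·22 + 1.91·69 = 101.430, which is > 75
2.17·22 − 0.74·69 = -3.320, which is < 226
This sign pattern matches Z-15.

Z-15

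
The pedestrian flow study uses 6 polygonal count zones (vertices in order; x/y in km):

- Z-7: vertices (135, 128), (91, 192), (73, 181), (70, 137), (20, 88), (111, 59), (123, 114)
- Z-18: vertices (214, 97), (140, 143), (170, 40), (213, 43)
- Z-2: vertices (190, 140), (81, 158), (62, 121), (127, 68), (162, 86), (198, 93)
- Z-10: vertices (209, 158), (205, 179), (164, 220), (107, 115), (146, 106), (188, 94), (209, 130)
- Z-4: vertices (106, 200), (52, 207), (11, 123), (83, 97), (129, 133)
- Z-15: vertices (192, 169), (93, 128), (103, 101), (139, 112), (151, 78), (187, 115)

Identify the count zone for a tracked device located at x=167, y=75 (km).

Z-18

Cast a ray rightward from (167, 75). For each polygon, the edges (by vertex number in listed order) whose endpoints lie on opposite sides of y = 75, where each meets that height, and whether that is right or left of the point:
Z-7: 5–6 at x≈60.8 (left), 6–7 at x≈114.5 (left) → 0 crossings.
Z-18: 2–3 at x≈159.8 (left), 4–1 at x≈213.6 (right) → 1 crossing.
Z-2: 3–4 at x≈118.4 (left), 4–5 at x≈140.6 (left) → 0 crossings.
Z-10: no edge straddles that height → 0 crossings.
Z-4: no edge straddles that height → 0 crossings.
Z-15: no edge straddles that height → 0 crossings.
Only Z-18 has an odd count, so the point is inside Z-18.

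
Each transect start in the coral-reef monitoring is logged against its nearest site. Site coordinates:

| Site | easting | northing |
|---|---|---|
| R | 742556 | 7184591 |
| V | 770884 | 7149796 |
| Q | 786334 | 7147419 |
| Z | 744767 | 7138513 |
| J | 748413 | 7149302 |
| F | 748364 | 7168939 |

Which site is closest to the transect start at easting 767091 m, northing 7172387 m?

F

Squared distances to each site:
R: 750903841.000; V: 524740130.000; Q: 993694073.000; Z: 1645808852.000; J: 881784909.000; F: 362589233.000.
Minimum at F.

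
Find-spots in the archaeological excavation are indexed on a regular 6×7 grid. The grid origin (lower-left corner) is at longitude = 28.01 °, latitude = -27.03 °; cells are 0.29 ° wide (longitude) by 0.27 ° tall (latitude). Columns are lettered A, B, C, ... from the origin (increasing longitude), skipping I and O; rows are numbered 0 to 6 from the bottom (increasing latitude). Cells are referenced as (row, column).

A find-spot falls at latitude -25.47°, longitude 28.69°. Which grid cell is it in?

Column index: ⌊(28.69 − 28.01) / 0.29⌋ = ⌊2.345⌋ = 2 → column C
Row offset from origin: ⌊(-25.47 − -27.03) / 0.27⌋ = ⌊5.778⌋ = 5 → row 5

(5, C)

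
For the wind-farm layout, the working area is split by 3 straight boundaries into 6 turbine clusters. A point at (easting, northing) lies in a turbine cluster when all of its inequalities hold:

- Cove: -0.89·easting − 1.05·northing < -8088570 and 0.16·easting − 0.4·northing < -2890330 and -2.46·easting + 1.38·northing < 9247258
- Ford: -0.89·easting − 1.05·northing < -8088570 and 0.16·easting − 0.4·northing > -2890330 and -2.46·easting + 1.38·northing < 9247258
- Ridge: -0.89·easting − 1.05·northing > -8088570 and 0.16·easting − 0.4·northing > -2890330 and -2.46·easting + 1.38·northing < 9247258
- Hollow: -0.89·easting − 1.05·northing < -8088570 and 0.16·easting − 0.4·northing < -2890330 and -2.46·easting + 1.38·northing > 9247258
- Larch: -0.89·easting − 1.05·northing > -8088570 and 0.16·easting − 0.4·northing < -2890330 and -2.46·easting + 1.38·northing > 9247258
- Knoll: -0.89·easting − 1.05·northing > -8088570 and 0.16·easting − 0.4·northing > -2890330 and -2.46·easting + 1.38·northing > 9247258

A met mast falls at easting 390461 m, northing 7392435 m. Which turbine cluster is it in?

-0.89·390461 − 1.05·7392435 = -8109567.040, which is < -8088570
0.16·390461 − 0.4·7392435 = -2894500.240, which is < -2890330
-2.46·390461 + 1.38·7392435 = 9241026.240, which is < 9247258
This sign pattern matches Cove.

Cove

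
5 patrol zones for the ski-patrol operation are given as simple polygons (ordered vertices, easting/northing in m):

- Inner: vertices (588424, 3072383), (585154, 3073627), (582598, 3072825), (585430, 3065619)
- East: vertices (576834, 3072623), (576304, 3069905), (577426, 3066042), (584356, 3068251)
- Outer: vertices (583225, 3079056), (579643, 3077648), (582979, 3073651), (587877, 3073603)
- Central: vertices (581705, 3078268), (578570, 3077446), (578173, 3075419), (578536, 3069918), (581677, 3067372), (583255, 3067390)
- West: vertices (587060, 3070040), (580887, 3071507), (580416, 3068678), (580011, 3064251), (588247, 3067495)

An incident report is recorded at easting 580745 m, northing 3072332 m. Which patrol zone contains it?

Cast a ray rightward from (580745, 3072332). For each polygon, the edges (by vertex number in listed order) whose endpoints lie on opposite sides of northing = 3072332, where each meets that height, and whether that is right or left of the point:
Inner: 3–4 at easting≈582791.8 (right), 4–1 at easting≈588401.4 (right) → 2 crossings.
East: 1–2 at easting≈576777.3 (left), 4–1 at easting≈577334.7 (left) → 0 crossings.
Outer: no edge straddles that height → 0 crossings.
Central: 3–4 at easting≈578376.7 (left), 6–1 at easting≈582550.8 (right) → 1 crossing.
West: no edge straddles that height → 0 crossings.
Only Central has an odd count, so the point is inside Central.

Central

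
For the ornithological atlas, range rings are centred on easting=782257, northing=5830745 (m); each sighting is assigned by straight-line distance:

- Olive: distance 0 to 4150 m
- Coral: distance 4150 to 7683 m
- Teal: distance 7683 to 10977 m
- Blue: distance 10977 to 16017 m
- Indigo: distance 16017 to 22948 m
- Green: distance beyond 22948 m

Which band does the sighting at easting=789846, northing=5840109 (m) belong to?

Blue

Distance = √((789846−782257)² + (5840109−5830745)²) = √(57592921.000 + 87684496.000) = 12053.108 m.
10977 ≤ 12053.108 < 16017 → Blue.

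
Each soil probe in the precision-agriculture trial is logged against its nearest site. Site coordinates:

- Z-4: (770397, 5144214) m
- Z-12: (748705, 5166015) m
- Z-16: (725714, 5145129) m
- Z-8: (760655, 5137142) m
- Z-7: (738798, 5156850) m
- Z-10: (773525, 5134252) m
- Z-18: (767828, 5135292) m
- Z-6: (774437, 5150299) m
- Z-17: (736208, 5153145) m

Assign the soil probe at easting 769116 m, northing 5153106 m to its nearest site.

Squared distances to each site:
Z-4: 80708625.000; Z-12: 583251202.000; Z-16: 1947366133.000; Z-8: 326437817.000; Z-7: 933198660.000; Z-10: 374912597.000; Z-18: 318997540.000; Z-6: 36192290.000; Z-17: 1082937985.000.
Minimum at Z-6.

Z-6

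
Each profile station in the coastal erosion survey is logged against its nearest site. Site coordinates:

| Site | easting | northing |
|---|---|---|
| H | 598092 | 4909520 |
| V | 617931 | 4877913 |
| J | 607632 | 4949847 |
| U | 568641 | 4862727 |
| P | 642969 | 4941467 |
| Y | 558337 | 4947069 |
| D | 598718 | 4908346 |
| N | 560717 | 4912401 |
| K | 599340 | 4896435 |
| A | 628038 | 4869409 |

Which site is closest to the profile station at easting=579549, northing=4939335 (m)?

Squared distances to each site:
H: 1232777074.000; V: 5245840008.000; J: 899157033.000; U: 5987770128.000; P: 4026641824.000; Y: 509763700.000; D: 1327768682.000; N: 1080084580.000; K: 2232093681.000; A: 7240828597.000.
Minimum at Y.

Y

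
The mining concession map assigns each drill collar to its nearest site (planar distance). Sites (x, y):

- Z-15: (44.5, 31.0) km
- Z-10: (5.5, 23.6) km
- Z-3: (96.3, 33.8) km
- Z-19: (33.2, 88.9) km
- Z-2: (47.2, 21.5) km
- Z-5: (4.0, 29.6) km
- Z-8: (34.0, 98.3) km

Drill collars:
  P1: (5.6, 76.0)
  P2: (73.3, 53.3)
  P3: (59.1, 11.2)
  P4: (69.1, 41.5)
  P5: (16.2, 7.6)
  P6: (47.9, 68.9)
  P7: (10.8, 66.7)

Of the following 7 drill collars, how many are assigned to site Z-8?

0

P1 → Z-19
P2 → Z-3
P3 → Z-2
P4 → Z-15
P5 → Z-10
P6 → Z-19
P7 → Z-19
0 of the 7 go to Z-8.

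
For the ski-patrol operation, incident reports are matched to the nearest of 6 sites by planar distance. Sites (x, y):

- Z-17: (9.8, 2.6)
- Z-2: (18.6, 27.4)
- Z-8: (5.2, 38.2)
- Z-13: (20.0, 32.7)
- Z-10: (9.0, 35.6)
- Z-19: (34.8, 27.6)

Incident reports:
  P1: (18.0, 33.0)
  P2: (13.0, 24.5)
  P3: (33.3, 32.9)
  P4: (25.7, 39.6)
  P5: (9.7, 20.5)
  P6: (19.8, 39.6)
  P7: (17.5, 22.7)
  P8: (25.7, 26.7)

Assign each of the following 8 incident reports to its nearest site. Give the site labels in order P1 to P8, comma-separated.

P1 → Z-13 (d²=4.09)
P2 → Z-2 (d²=39.77)
P3 → Z-19 (d²=30.34)
P4 → Z-13 (d²=80.10)
P5 → Z-2 (d²=126.82)
P6 → Z-13 (d²=47.65)
P7 → Z-2 (d²=23.30)
P8 → Z-2 (d²=50.90)

Z-13, Z-2, Z-19, Z-13, Z-2, Z-13, Z-2, Z-2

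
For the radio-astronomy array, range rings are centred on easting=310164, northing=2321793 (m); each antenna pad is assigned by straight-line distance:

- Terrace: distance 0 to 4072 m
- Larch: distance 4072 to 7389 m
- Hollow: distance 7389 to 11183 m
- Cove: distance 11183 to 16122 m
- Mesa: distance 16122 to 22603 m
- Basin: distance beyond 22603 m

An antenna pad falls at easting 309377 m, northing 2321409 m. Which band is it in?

Terrace

Distance = √((309377−310164)² + (2321409−2321793)²) = √(619369.000 + 147456.000) = 875.685 m.
0 ≤ 875.685 < 4072 → Terrace.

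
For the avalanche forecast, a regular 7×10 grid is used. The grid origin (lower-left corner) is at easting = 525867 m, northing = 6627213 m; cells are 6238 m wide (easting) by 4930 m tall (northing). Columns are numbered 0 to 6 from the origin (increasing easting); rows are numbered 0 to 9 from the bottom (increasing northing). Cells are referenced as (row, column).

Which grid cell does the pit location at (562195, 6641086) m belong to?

Column index: ⌊(562195 − 525867) / 6238⌋ = ⌊5.824⌋ = 5
Row offset from origin: ⌊(6641086 − 6627213) / 4930⌋ = ⌊2.814⌋ = 2 → row 2

(2, 5)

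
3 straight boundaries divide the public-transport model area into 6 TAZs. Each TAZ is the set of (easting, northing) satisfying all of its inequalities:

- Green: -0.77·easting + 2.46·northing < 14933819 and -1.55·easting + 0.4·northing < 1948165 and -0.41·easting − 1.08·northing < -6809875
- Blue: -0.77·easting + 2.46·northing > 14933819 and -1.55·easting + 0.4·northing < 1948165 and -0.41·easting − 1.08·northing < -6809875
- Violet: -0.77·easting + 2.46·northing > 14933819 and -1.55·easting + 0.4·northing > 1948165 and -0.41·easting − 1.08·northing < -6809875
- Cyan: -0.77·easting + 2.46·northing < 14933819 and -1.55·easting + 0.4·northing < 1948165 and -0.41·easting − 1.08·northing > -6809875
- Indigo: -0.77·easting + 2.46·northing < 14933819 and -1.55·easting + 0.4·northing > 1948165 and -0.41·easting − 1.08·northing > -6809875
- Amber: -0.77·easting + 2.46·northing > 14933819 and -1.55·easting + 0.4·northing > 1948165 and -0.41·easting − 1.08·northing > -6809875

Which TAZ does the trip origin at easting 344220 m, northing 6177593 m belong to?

Green

-0.77·344220 + 2.46·6177593 = 14931829.380, which is < 14933819
-1.55·344220 + 0.4·6177593 = 1937496.200, which is < 1948165
-0.41·344220 − 1.08·6177593 = -6812930.640, which is < -6809875
This sign pattern matches Green.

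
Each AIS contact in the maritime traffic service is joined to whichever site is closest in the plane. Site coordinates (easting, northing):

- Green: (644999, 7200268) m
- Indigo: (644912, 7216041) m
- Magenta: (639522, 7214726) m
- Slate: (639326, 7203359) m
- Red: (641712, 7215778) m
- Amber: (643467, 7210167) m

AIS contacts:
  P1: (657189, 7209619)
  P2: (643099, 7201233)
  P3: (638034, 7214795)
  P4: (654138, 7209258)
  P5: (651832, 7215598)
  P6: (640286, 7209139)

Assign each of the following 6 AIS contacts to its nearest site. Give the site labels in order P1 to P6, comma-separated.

Amber, Green, Magenta, Amber, Indigo, Amber

P1 → Amber (d²=188593588.00)
P2 → Green (d²=4541225.00)
P3 → Magenta (d²=2218905.00)
P4 → Amber (d²=114696522.00)
P5 → Indigo (d²=48082649.00)
P6 → Amber (d²=11175545.00)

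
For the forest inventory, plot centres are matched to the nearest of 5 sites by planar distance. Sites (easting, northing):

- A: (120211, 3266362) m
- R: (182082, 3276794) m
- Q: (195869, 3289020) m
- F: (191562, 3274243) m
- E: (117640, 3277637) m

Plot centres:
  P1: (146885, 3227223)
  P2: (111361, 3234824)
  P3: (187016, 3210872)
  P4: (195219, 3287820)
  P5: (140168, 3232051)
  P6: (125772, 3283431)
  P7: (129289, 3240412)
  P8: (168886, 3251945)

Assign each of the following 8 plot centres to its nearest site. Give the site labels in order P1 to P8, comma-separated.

A, A, F, Q, A, E, A, R

P1 → A (d²=2243363597.00)
P2 → A (d²=1072967944.00)
P3 → F (d²=4036549757.00)
P4 → Q (d²=1862500.00)
P5 → A (d²=1575526570.00)
P6 → E (d²=99699860.00)
P7 → A (d²=755812584.00)
P8 → R (d²=791607217.00)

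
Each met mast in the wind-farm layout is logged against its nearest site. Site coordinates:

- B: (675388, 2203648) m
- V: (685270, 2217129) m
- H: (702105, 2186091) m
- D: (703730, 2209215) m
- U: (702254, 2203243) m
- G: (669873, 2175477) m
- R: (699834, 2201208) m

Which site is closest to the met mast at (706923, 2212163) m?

Squared distances to each site:
B: 1066961450.000; V: 493513565.000; H: 702962308.000; D: 18885953.000; U: 101365961.000; G: 2718565096.000; R: 170265946.000.
Minimum at D.

D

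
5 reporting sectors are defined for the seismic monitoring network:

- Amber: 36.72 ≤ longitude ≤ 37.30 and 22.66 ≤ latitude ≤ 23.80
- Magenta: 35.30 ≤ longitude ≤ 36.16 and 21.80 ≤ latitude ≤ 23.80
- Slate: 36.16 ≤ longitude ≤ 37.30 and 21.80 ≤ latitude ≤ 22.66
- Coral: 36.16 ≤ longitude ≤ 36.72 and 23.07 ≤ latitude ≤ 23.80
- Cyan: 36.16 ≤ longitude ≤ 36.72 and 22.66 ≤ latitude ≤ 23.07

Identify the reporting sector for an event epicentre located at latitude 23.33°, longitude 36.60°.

The point has longitude = 36.60 and latitude = 23.33.
Only Coral satisfies 36.16 ≤ longitude ≤ 36.72 and 23.07 ≤ latitude ≤ 23.80.

Coral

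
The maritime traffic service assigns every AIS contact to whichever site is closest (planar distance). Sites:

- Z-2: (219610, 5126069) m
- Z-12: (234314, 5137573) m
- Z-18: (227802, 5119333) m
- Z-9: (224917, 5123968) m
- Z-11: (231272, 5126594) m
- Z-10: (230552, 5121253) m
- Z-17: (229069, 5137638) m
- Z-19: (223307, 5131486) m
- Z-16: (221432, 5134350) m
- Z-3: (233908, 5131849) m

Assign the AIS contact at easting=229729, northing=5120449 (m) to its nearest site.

Z-10

Squared distances to each site:
Z-2: 133978561.000; Z-12: 314253601.000; Z-18: 4958785.000; Z-9: 35538705.000; Z-11: 40141874.000; Z-10: 1323745.000; Z-17: 295897321.000; Z-19: 163057453.000; Z-16: 262078010.000; Z-3: 147424041.000.
Minimum at Z-10.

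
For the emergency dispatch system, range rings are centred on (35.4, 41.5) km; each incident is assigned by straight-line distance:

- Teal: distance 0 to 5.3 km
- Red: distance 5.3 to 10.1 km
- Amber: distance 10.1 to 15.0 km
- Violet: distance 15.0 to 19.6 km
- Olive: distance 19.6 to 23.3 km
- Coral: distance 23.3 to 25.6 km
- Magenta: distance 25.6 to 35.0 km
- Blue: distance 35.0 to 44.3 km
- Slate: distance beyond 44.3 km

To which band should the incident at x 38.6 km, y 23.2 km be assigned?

Violet

Distance = √((38.6−35.4)² + (23.2−41.5)²) = √(10.240 + 334.890) = 18.578 km.
15.0 ≤ 18.578 < 19.6 → Violet.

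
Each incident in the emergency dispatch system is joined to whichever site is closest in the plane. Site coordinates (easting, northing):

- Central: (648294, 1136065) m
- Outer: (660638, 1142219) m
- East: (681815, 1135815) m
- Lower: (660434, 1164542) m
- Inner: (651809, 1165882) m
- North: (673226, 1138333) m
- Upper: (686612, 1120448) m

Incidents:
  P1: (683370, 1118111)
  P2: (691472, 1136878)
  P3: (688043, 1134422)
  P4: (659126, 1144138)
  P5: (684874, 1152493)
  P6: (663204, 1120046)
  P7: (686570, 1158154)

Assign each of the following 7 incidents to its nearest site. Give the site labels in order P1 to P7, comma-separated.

P1 → Upper (d²=15972133.00)
P2 → East (d²=94387618.00)
P3 → East (d²=40728433.00)
P4 → Outer (d²=5968705.00)
P5 → East (d²=287513165.00)
P6 → North (d²=434854853.00)
P7 → East (d²=521640946.00)

Upper, East, East, Outer, East, North, East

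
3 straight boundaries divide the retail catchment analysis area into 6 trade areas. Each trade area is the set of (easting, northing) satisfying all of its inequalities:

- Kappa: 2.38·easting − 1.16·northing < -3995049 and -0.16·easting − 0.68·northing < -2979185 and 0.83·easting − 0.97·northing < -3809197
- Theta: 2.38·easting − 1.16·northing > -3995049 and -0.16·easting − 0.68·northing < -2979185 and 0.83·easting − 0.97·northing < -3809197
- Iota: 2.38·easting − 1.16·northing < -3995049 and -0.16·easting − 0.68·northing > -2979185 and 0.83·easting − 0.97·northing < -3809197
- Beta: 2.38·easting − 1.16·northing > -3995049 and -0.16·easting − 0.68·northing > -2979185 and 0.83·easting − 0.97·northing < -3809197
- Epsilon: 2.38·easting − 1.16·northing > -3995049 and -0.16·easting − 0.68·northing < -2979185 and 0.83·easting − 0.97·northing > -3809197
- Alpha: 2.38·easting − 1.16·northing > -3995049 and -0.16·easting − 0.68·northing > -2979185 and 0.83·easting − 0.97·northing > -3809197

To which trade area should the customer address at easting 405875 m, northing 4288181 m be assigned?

2.38·405875 − 1.16·4288181 = -4008307.460, which is < -3995049
-0.16·405875 − 0.68·4288181 = -2980903.080, which is < -2979185
0.83·405875 − 0.97·4288181 = -3822659.320, which is < -3809197
This sign pattern matches Kappa.

Kappa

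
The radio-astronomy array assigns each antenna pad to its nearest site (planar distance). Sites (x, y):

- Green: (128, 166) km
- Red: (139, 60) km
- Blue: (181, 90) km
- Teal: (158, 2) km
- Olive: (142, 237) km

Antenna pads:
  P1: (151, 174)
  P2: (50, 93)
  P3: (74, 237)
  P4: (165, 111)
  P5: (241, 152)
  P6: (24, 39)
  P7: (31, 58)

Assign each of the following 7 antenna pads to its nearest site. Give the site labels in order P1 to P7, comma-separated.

P1 → Green (d²=593.00)
P2 → Red (d²=9010.00)
P3 → Olive (d²=4624.00)
P4 → Blue (d²=697.00)
P5 → Blue (d²=7444.00)
P6 → Red (d²=13666.00)
P7 → Red (d²=11668.00)

Green, Red, Olive, Blue, Blue, Red, Red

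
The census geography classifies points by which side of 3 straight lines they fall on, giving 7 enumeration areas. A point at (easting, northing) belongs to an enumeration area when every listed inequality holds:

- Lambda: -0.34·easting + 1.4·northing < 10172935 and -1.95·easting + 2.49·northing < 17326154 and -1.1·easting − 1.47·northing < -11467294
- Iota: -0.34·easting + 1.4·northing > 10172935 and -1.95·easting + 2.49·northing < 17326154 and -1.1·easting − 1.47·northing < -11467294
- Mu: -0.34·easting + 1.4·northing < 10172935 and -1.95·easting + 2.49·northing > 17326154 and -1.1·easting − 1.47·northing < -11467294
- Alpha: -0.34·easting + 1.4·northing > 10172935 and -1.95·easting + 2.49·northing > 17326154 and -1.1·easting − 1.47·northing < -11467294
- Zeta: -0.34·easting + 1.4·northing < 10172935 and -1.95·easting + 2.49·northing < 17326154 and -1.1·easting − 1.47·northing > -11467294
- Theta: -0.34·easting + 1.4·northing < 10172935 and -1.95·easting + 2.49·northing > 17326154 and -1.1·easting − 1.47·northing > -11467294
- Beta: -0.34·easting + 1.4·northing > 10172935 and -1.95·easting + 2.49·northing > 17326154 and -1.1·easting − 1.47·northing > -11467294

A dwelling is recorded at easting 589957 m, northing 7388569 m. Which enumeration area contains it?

-0.34·589957 + 1.4·7388569 = 10143411.220, which is < 10172935
-1.95·589957 + 2.49·7388569 = 17247120.660, which is < 17326154
-1.1·589957 − 1.47·7388569 = -11510149.130, which is < -11467294
This sign pattern matches Lambda.

Lambda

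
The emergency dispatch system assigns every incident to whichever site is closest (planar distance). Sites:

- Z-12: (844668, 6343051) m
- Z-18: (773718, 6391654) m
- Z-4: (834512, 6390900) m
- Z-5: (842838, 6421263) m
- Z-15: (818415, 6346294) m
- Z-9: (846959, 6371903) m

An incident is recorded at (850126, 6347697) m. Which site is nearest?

Squared distances to each site:
Z-12: 51375080.000; Z-18: 7770400313.000; Z-4: 2110296205.000; Z-5: 5465071300.000; Z-15: 1007555930.000; Z-9: 595960325.000.
Minimum at Z-12.

Z-12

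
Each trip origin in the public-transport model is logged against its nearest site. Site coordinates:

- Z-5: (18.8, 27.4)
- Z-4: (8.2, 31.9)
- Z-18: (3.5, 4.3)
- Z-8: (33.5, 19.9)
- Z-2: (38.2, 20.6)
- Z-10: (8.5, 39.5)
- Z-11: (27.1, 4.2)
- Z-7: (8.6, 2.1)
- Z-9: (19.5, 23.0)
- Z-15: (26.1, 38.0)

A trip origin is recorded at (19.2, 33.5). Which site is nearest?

Z-5

Squared distances to each site:
Z-5: 37.370; Z-4: 123.560; Z-18: 1099.130; Z-8: 389.450; Z-2: 527.410; Z-10: 150.490; Z-11: 920.900; Z-7: 1098.320; Z-9: 110.340; Z-15: 67.860.
Minimum at Z-5.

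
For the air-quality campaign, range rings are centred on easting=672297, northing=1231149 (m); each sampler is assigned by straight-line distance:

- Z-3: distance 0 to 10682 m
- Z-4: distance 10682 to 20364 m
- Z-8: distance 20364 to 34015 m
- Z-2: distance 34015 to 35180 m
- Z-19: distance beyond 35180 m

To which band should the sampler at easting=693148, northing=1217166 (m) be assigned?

Distance = √((693148−672297)² + (1217166−1231149)²) = √(434764201.000 + 195524289.000) = 25105.547 m.
20364 ≤ 25105.547 < 34015 → Z-8.

Z-8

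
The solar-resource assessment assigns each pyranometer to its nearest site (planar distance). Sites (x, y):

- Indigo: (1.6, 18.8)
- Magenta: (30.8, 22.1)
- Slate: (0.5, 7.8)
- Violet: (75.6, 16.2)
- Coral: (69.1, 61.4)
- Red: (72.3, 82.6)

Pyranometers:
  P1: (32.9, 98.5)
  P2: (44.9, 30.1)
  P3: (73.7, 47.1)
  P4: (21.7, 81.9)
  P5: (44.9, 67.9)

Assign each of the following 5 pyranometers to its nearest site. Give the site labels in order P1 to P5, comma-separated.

Red, Magenta, Coral, Red, Coral

P1 → Red (d²=1805.17)
P2 → Magenta (d²=262.81)
P3 → Coral (d²=225.65)
P4 → Red (d²=2560.85)
P5 → Coral (d²=627.89)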